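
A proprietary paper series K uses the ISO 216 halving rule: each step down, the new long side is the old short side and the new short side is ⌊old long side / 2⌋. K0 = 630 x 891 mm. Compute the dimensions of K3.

222 × 315 mm

K1 = 445 × 630 mm (from K0 by 1 halving).
K2: ⌊630/2⌋ × 445 = 315 × 445 mm
K3: ⌊445/2⌋ × 315 = 222 × 315 mm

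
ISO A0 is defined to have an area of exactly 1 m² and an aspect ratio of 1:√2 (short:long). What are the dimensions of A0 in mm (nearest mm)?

841 × 1189 mm

Let the short side be w mm. Then the long side is w√2 and w · w√2 = 10⁶ mm².
w² = 10⁶/√2, so w = 1000 / 2^(1/4) ≈ 840.9 mm; long side = 1000 · 2^(1/4) ≈ 1189.2 mm.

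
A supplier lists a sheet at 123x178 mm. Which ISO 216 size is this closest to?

B6 (125 × 176 mm)

Aspect ratio 178/123 ≈ 1.447 (ISO target is √2 ≈ 1.414).
In the B-series (B0 = 1000 × 1414 mm): B6 = 125 × 176 mm.
Off by 4 mm total — nearest standard size.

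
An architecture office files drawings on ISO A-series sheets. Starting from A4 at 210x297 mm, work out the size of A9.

A5: ⌊297/2⌋ × 210 = 148 × 210 mm
A6: ⌊210/2⌋ × 148 = 105 × 148 mm
A7: ⌊148/2⌋ × 105 = 74 × 105 mm
A8: ⌊105/2⌋ × 74 = 52 × 74 mm
A9: ⌊74/2⌋ × 52 = 37 × 52 mm

37 × 52 mm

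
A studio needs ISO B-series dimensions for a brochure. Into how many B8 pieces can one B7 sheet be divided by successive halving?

2

Each ISO step halves the sheet: 1 × B7 → 2 × B8
From B7 to B8 is 1 halving step: 2^1 = 2.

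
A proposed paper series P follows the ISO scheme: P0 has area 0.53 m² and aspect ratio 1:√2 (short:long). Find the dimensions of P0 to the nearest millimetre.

Let the short side be w mm. Then w · w√2 = 0.53 m² = 530,000 mm².
w² = 530,000/√2, so w ≈ 612.2 mm; long side = w√2 ≈ 865.8 mm.

612 × 866 mm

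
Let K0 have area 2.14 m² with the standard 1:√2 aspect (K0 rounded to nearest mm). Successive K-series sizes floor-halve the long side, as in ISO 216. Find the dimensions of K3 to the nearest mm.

435 × 615 mm

Let K0's short side be w mm. w · w√2 = 2.14 m² = 2,140,000 mm², so w ≈ 1230.1 mm and w√2 ≈ 1739.7 mm → K0 = 1230 × 1740 mm.
K1: ⌊1740/2⌋ × 1230 = 870 × 1230 mm
K2: ⌊1230/2⌋ × 870 = 615 × 870 mm
K3: ⌊870/2⌋ × 615 = 435 × 615 mm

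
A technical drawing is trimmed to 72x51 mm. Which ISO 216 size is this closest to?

Aspect ratio 72/51 ≈ 1.412 — close to the ISO √2 ≈ 1.414.
In the A-series (A0 area = 1 m²): A8 = 52 × 74 mm.
Off by 3 mm total — nearest standard size.

A8 (52 × 74 mm)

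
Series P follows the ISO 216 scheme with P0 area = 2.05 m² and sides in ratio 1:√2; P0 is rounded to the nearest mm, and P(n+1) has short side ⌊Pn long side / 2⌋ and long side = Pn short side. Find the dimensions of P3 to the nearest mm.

425 × 602 mm

Let P0's short side be w mm. w · w√2 = 2.05 m² = 2,050,000 mm², so w ≈ 1204.0 mm and w√2 ≈ 1702.7 mm → P0 = 1204 × 1703 mm.
P1: ⌊1703/2⌋ × 1204 = 851 × 1204 mm
P2: ⌊1204/2⌋ × 851 = 602 × 851 mm
P3: ⌊851/2⌋ × 602 = 425 × 602 mm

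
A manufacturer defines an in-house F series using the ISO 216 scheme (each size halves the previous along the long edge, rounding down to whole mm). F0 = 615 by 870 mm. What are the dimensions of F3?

217 × 307 mm

F1: ⌊870/2⌋ × 615 = 435 × 615 mm
F2: ⌊615/2⌋ × 435 = 307 × 435 mm
F3: ⌊435/2⌋ × 307 = 217 × 307 mm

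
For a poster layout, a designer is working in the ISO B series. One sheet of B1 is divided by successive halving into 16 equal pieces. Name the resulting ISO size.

B5

16 = 2^4, so 4 halving steps.
B1 → B2 → … → B5 after 4 steps.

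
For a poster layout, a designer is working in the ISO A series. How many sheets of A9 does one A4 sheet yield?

Each ISO step halves the sheet: 1 × A4 → 2 × A5 → 4 × A6 → 8 × A7 → …
From A4 to A9 is 5 halving steps: 2^5 = 32.

32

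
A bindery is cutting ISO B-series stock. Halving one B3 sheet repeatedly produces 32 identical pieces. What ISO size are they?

B8

32 = 2^5, so 5 halving steps.
B3 → B4 → … → B8 after 5 steps.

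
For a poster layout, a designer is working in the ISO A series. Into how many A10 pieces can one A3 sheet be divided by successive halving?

128

A3 = 297 × 420 mm; A10 = 26 × 37 mm.
Each halving step doubles the count; 7 steps from A3 to A10.
2^7 = 128.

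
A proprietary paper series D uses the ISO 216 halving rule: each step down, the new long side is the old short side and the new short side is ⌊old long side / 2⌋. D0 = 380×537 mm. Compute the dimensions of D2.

D1: ⌊537/2⌋ × 380 = 268 × 380 mm
D2: ⌊380/2⌋ × 268 = 190 × 268 mm

190 × 268 mm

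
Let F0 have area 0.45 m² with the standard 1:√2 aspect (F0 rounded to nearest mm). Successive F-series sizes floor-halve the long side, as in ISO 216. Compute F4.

141 × 199 mm

Let F0's short side be w mm. w · w√2 = 0.45 m² = 450,000 mm², so w ≈ 564.1 mm and w√2 ≈ 797.7 mm → F0 = 564 × 798 mm.
F1: ⌊798/2⌋ × 564 = 399 × 564 mm
F2: ⌊564/2⌋ × 399 = 282 × 399 mm
F3: ⌊399/2⌋ × 282 = 199 × 282 mm
F4: ⌊282/2⌋ × 199 = 141 × 199 mm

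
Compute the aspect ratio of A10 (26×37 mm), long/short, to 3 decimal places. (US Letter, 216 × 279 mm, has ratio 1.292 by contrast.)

37 / 26 = 1.423
ISO 216 targets √2 ≈ 1.414; the +0.009 deviation is from mm rounding.

1.423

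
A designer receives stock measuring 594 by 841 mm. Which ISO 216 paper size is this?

A1 (594 × 841 mm)

Aspect ratio 841/594 ≈ 1.416 — close to the ISO √2 ≈ 1.414.
In the A-series (A0 area = 1 m²): A1 = 594 × 841 mm.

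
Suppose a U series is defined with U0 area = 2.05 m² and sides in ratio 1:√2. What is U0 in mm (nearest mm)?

1204 × 1703 mm

Let the short side be w mm. Then w · w√2 = 2.05 m² = 2,050,000 mm².
w² = 2,050,000/√2, so w ≈ 1204.0 mm; long side = w√2 ≈ 1702.7 mm.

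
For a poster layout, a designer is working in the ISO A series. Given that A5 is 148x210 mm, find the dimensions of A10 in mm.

A6: ⌊210/2⌋ × 148 = 105 × 148 mm
A7: ⌊148/2⌋ × 105 = 74 × 105 mm
A8: ⌊105/2⌋ × 74 = 52 × 74 mm
A9: ⌊74/2⌋ × 52 = 37 × 52 mm
A10: ⌊52/2⌋ × 37 = 26 × 37 mm

26 × 37 mm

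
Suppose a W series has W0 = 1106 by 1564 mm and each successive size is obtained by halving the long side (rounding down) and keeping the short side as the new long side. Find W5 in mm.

W1: ⌊1564/2⌋ × 1106 = 782 × 1106 mm
W2: ⌊1106/2⌋ × 782 = 553 × 782 mm
W3: ⌊782/2⌋ × 553 = 391 × 553 mm
W4: ⌊553/2⌋ × 391 = 276 × 391 mm
W5: ⌊391/2⌋ × 276 = 195 × 276 mm

195 × 276 mm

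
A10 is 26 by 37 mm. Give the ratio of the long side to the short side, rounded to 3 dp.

1.423

37 / 26 = 1.423
ISO 216 targets √2 ≈ 1.414; the +0.009 deviation is from mm rounding.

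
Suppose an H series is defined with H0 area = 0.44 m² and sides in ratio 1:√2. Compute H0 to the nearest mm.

Let the short side be w mm. Then w · w√2 = 0.44 m² = 440,000 mm².
w² = 440,000/√2, so w ≈ 557.8 mm; long side = w√2 ≈ 788.8 mm.

558 × 789 mm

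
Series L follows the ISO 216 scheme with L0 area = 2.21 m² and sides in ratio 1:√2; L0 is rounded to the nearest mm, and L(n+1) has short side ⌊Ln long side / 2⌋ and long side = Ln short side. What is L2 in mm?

625 × 884 mm

Let L0's short side be w mm. w · w√2 = 2.21 m² = 2,210,000 mm², so w ≈ 1250.1 mm and w√2 ≈ 1767.9 mm → L0 = 1250 × 1768 mm.
L1: ⌊1768/2⌋ × 1250 = 884 × 1250 mm
L2: ⌊1250/2⌋ × 884 = 625 × 884 mm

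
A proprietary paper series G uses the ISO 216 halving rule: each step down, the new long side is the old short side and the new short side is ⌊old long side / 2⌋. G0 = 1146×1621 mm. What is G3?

405 × 573 mm

G1: ⌊1621/2⌋ × 1146 = 810 × 1146 mm
G2: ⌊1146/2⌋ × 810 = 573 × 810 mm
G3: ⌊810/2⌋ × 573 = 405 × 573 mm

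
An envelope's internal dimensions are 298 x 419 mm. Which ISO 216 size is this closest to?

A3 (297 × 420 mm)

Aspect ratio 419/298 ≈ 1.406 — close to the ISO √2 ≈ 1.414.
In the A-series (A0 area = 1 m²): A3 = 297 × 420 mm.
Off by 2 mm total — nearest standard size.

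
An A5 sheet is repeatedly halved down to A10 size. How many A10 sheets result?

A5 = 148 × 210 mm; A10 = 26 × 37 mm.
Each halving step doubles the count; 5 steps from A5 to A10.
2^5 = 32.

32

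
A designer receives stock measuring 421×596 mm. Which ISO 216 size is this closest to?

A2 (420 × 594 mm)

Aspect ratio 596/421 ≈ 1.416 — close to the ISO √2 ≈ 1.414.
In the A-series (A0 area = 1 m²): A2 = 420 × 594 mm.
Off by 3 mm total — nearest standard size.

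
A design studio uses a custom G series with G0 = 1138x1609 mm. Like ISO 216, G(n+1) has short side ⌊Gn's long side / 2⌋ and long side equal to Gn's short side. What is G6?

G1: ⌊1609/2⌋ × 1138 = 804 × 1138 mm
G2: ⌊1138/2⌋ × 804 = 569 × 804 mm
G3: ⌊804/2⌋ × 569 = 402 × 569 mm
G4: ⌊569/2⌋ × 402 = 284 × 402 mm
G5: ⌊402/2⌋ × 284 = 201 × 284 mm
G6: ⌊284/2⌋ × 201 = 142 × 201 mm

142 × 201 mm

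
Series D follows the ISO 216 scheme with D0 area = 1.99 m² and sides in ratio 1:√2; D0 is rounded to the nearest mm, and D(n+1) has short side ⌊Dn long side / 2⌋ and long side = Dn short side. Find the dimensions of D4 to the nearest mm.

Let D0's short side be w mm. w · w√2 = 1.99 m² = 1,990,000 mm², so w ≈ 1186.2 mm and w√2 ≈ 1677.6 mm → D0 = 1186 × 1678 mm.
D1: ⌊1678/2⌋ × 1186 = 839 × 1186 mm
D2: ⌊1186/2⌋ × 839 = 593 × 839 mm
D3: ⌊839/2⌋ × 593 = 419 × 593 mm
D4: ⌊593/2⌋ × 419 = 296 × 419 mm

296 × 419 mm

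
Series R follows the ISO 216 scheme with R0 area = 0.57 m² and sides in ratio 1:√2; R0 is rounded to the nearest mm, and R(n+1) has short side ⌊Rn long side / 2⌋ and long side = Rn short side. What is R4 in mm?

Let R0's short side be w mm. w · w√2 = 0.57 m² = 570,000 mm², so w ≈ 634.9 mm and w√2 ≈ 897.8 mm → R0 = 635 × 898 mm.
R1: ⌊898/2⌋ × 635 = 449 × 635 mm
R2: ⌊635/2⌋ × 449 = 317 × 449 mm
R3: ⌊449/2⌋ × 317 = 224 × 317 mm
R4: ⌊317/2⌋ × 224 = 158 × 224 mm

158 × 224 mm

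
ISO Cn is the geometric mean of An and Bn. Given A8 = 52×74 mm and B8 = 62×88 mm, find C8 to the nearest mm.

57 × 81 mm

Short side: √(52 · 62) = √3224 ≈ 56.8 → 57 mm
Long side: √(74 · 88) = √6512 ≈ 80.7 → 81 mm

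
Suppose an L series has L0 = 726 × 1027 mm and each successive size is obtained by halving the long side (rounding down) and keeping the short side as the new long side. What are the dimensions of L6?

90 × 128 mm

L1: ⌊1027/2⌋ × 726 = 513 × 726 mm
L2: ⌊726/2⌋ × 513 = 363 × 513 mm
L3: ⌊513/2⌋ × 363 = 256 × 363 mm
L4: ⌊363/2⌋ × 256 = 181 × 256 mm
L5: ⌊256/2⌋ × 181 = 128 × 181 mm
L6: ⌊181/2⌋ × 128 = 90 × 128 mm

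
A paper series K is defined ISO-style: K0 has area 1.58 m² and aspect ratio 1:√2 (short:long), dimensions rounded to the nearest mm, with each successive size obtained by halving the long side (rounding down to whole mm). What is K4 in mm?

Let K0's short side be w mm. w · w√2 = 1.58 m² = 1,580,000 mm², so w ≈ 1057.0 mm and w√2 ≈ 1494.8 mm → K0 = 1057 × 1495 mm.
K1: ⌊1495/2⌋ × 1057 = 747 × 1057 mm
K2: ⌊1057/2⌋ × 747 = 528 × 747 mm
K3: ⌊747/2⌋ × 528 = 373 × 528 mm
K4: ⌊528/2⌋ × 373 = 264 × 373 mm

264 × 373 mm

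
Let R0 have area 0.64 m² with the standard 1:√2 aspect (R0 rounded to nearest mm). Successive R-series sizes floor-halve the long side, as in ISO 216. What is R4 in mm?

Let R0's short side be w mm. w · w√2 = 0.64 m² = 640,000 mm², so w ≈ 672.7 mm and w√2 ≈ 951.4 mm → R0 = 673 × 951 mm.
R1: ⌊951/2⌋ × 673 = 475 × 673 mm
R2: ⌊673/2⌋ × 475 = 336 × 475 mm
R3: ⌊475/2⌋ × 336 = 237 × 336 mm
R4: ⌊336/2⌋ × 237 = 168 × 237 mm

168 × 237 mm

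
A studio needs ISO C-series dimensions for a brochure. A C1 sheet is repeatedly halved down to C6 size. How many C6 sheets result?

32

Each ISO step halves the sheet: 1 × C1 → 2 × C2 → 4 × C3 → 8 × C4 → …
From C1 to C6 is 5 halving steps: 2^5 = 32.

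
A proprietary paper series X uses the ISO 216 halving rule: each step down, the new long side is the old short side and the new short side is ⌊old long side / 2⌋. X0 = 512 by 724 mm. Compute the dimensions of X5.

X1: ⌊724/2⌋ × 512 = 362 × 512 mm
X2: ⌊512/2⌋ × 362 = 256 × 362 mm
X3: ⌊362/2⌋ × 256 = 181 × 256 mm
X4: ⌊256/2⌋ × 181 = 128 × 181 mm
X5: ⌊181/2⌋ × 128 = 90 × 128 mm

90 × 128 mm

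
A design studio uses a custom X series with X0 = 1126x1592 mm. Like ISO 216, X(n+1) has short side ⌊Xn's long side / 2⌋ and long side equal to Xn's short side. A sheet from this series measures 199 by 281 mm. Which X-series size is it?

X5

X0: 1126 × 1592 mm
X1: 796 × 1126 mm
X2: 563 × 796 mm
X3: 398 × 563 mm
X4: 281 × 398 mm
X5: 199 × 281 mm
X6: 140 × 199 mm
→ matches X5.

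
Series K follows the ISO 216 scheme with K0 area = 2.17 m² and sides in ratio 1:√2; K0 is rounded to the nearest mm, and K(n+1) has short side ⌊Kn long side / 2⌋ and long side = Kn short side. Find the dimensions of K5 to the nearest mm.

219 × 309 mm

Let K0's short side be w mm. w · w√2 = 2.17 m² = 2,170,000 mm², so w ≈ 1238.7 mm and w√2 ≈ 1751.8 mm → K0 = 1239 × 1752 mm.
K1: ⌊1752/2⌋ × 1239 = 876 × 1239 mm
K2: ⌊1239/2⌋ × 876 = 619 × 876 mm
K3: ⌊876/2⌋ × 619 = 438 × 619 mm
K4: ⌊619/2⌋ × 438 = 309 × 438 mm
K5: ⌊438/2⌋ × 309 = 219 × 309 mm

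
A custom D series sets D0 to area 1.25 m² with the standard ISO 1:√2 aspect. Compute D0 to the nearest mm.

Let the short side be w mm. Then w · w√2 = 1.25 m² = 1,250,000 mm².
w² = 1,250,000/√2, so w ≈ 940.2 mm; long side = w√2 ≈ 1329.6 mm.

940 × 1330 mm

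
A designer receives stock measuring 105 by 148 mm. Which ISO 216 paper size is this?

A6 (105 × 148 mm)

Aspect ratio 148/105 ≈ 1.410 — close to the ISO √2 ≈ 1.414.
In the A-series (A0 area = 1 m²): A6 = 105 × 148 mm.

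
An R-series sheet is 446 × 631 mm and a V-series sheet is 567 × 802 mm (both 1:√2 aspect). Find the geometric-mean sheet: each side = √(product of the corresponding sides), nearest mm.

Short side: √(446 · 567) = √252882 ≈ 502.9 → 503 mm
Long side: √(631 · 802) = √506062 ≈ 711.4 → 711 mm

503 × 711 mm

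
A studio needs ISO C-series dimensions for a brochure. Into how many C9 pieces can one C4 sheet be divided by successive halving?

Each ISO step halves the sheet: 1 × C4 → 2 × C5 → 4 × C6 → 8 × C7 → …
From C4 to C9 is 5 halving steps: 2^5 = 32.

32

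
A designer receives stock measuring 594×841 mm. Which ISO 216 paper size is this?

Aspect ratio 841/594 ≈ 1.416 — close to the ISO √2 ≈ 1.414.
In the A-series (A0 area = 1 m²): A1 = 594 × 841 mm.

A1 (594 × 841 mm)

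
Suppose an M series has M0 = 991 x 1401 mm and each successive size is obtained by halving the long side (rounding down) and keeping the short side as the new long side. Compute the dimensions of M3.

M1: ⌊1401/2⌋ × 991 = 700 × 991 mm
M2: ⌊991/2⌋ × 700 = 495 × 700 mm
M3: ⌊700/2⌋ × 495 = 350 × 495 mm

350 × 495 mm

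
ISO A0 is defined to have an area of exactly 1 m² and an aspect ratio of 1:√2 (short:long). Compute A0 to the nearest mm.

Let the short side be w mm. Then the long side is w√2 and w · w√2 = 10⁶ mm².
w² = 10⁶/√2, so w = 1000 / 2^(1/4) ≈ 840.9 mm; long side = 1000 · 2^(1/4) ≈ 1189.2 mm.

841 × 1189 mm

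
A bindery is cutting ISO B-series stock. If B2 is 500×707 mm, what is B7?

88 × 125 mm

B3: ⌊707/2⌋ × 500 = 353 × 500 mm
B4: ⌊500/2⌋ × 353 = 250 × 353 mm
B5: ⌊353/2⌋ × 250 = 176 × 250 mm
B6: ⌊250/2⌋ × 176 = 125 × 176 mm
B7: ⌊176/2⌋ × 125 = 88 × 125 mm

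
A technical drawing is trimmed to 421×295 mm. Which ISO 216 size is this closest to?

Aspect ratio 421/295 ≈ 1.427 — close to the ISO √2 ≈ 1.414.
In the A-series (A0 area = 1 m²): A3 = 297 × 420 mm.
Off by 3 mm total — nearest standard size.

A3 (297 × 420 mm)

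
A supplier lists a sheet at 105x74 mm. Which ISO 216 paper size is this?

Aspect ratio 105/74 ≈ 1.419 — close to the ISO √2 ≈ 1.414.
In the A-series (A0 area = 1 m²): A7 = 74 × 105 mm.

A7 (74 × 105 mm)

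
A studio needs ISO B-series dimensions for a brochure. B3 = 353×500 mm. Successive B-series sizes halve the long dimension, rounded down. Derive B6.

125 × 176 mm

B4: ⌊500/2⌋ × 353 = 250 × 353 mm
B5: ⌊353/2⌋ × 250 = 176 × 250 mm
B6: ⌊250/2⌋ × 176 = 125 × 176 mm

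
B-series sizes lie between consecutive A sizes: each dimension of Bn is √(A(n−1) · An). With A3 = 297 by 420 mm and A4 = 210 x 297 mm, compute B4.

250 × 353 mm

Short side: √(297 · 210) = √62370 ≈ 249.7 → 250 mm
Long side: √(420 · 297) = √124740 ≈ 353.2 → 353 mm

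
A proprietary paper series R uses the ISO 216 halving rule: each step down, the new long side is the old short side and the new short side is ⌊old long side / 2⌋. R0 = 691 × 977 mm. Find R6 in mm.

R1: ⌊977/2⌋ × 691 = 488 × 691 mm
R2: ⌊691/2⌋ × 488 = 345 × 488 mm
R3: ⌊488/2⌋ × 345 = 244 × 345 mm
R4: ⌊345/2⌋ × 244 = 172 × 244 mm
R5: ⌊244/2⌋ × 172 = 122 × 172 mm
R6: ⌊172/2⌋ × 122 = 86 × 122 mm

86 × 122 mm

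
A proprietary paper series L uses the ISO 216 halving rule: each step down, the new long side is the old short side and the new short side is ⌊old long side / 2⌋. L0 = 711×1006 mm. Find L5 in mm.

L1: ⌊1006/2⌋ × 711 = 503 × 711 mm
L2: ⌊711/2⌋ × 503 = 355 × 503 mm
L3: ⌊503/2⌋ × 355 = 251 × 355 mm
L4: ⌊355/2⌋ × 251 = 177 × 251 mm
L5: ⌊251/2⌋ × 177 = 125 × 177 mm

125 × 177 mm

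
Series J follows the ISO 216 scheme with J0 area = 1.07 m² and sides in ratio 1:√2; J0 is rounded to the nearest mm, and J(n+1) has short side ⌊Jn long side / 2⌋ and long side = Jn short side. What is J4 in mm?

217 × 307 mm

Let J0's short side be w mm. w · w√2 = 1.07 m² = 1,070,000 mm², so w ≈ 869.8 mm and w√2 ≈ 1230.1 mm → J0 = 870 × 1230 mm.
J1: ⌊1230/2⌋ × 870 = 615 × 870 mm
J2: ⌊870/2⌋ × 615 = 435 × 615 mm
J3: ⌊615/2⌋ × 435 = 307 × 435 mm
J4: ⌊435/2⌋ × 307 = 217 × 307 mm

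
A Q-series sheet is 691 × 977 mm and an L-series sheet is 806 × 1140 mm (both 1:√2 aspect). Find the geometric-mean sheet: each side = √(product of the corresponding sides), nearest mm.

746 × 1055 mm

Short side: √(691 · 806) = √556946 ≈ 746.3 → 746 mm
Long side: √(977 · 1140) = √1113780 ≈ 1055.4 → 1055 mm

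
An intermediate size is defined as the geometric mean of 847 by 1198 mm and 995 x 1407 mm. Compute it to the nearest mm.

Short side: √(847 · 995) = √842765 ≈ 918.0 → 918 mm
Long side: √(1198 · 1407) = √1685586 ≈ 1298.3 → 1298 mm

918 × 1298 mm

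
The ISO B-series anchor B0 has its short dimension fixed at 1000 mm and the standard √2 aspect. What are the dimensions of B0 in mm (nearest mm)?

Short side = 1000 mm; long side = 1000√2 ≈ 1414.2 mm.

1000 × 1414 mm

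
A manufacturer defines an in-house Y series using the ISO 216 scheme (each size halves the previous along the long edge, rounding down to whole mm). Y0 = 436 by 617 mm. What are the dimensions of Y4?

109 × 154 mm

Y1 = 308 × 436 mm (from Y0 by 1 halving).
Y2: ⌊436/2⌋ × 308 = 218 × 308 mm
Y3: ⌊308/2⌋ × 218 = 154 × 218 mm
Y4: ⌊218/2⌋ × 154 = 109 × 154 mm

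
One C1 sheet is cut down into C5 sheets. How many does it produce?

Each ISO step halves the sheet: 1 × C1 → 2 × C2 → 4 × C3 → 8 × C4 → …
From C1 to C5 is 4 halving steps: 2^4 = 16.

16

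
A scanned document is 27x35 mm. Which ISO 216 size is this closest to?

Aspect ratio 35/27 ≈ 1.296 (ISO target is √2 ≈ 1.414).
In the A-series (A0 area = 1 m²): A10 = 26 × 37 mm.
Off by 3 mm total — nearest standard size.

A10 (26 × 37 mm)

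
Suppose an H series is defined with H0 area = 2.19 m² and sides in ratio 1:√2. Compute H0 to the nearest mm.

Let the short side be w mm. Then w · w√2 = 2.19 m² = 2,190,000 mm².
w² = 2,190,000/√2, so w ≈ 1244.4 mm; long side = w√2 ≈ 1759.9 mm.

1244 × 1760 mm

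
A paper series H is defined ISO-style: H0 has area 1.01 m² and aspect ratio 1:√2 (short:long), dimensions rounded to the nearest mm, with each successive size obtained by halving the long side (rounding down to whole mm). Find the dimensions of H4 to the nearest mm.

211 × 298 mm

Let H0's short side be w mm. w · w√2 = 1.01 m² = 1,010,000 mm², so w ≈ 845.1 mm and w√2 ≈ 1195.1 mm → H0 = 845 × 1195 mm.
H1: ⌊1195/2⌋ × 845 = 597 × 845 mm
H2: ⌊845/2⌋ × 597 = 422 × 597 mm
H3: ⌊597/2⌋ × 422 = 298 × 422 mm
H4: ⌊422/2⌋ × 298 = 211 × 298 mm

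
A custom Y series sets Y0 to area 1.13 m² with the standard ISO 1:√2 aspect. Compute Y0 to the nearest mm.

894 × 1264 mm

Let the short side be w mm. Then w · w√2 = 1.13 m² = 1,130,000 mm².
w² = 1,130,000/√2, so w ≈ 893.9 mm; long side = w√2 ≈ 1264.1 mm.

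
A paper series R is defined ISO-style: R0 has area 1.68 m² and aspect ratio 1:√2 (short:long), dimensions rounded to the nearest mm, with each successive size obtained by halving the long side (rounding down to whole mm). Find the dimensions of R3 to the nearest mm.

385 × 545 mm

Let R0's short side be w mm. w · w√2 = 1.68 m² = 1,680,000 mm², so w ≈ 1089.9 mm and w√2 ≈ 1541.4 mm → R0 = 1090 × 1541 mm.
R1: ⌊1541/2⌋ × 1090 = 770 × 1090 mm
R2: ⌊1090/2⌋ × 770 = 545 × 770 mm
R3: ⌊770/2⌋ × 545 = 385 × 545 mm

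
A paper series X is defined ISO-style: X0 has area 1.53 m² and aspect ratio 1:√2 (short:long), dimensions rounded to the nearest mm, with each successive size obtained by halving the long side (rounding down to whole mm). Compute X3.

367 × 520 mm

Let X0's short side be w mm. w · w√2 = 1.53 m² = 1,530,000 mm², so w ≈ 1040.1 mm and w√2 ≈ 1471.0 mm → X0 = 1040 × 1471 mm.
X1: ⌊1471/2⌋ × 1040 = 735 × 1040 mm
X2: ⌊1040/2⌋ × 735 = 520 × 735 mm
X3: ⌊735/2⌋ × 520 = 367 × 520 mm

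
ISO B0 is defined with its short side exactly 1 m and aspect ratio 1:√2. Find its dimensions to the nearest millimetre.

Short side = 1000 mm; long side = 1000√2 ≈ 1414.2 mm.

1000 × 1414 mm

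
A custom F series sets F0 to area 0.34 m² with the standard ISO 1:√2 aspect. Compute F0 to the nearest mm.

490 × 693 mm

Let the short side be w mm. Then w · w√2 = 0.34 m² = 340,000 mm².
w² = 340,000/√2, so w ≈ 490.3 mm; long side = w√2 ≈ 693.4 mm.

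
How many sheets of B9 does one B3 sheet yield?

64

B3 = 353 × 500 mm; B9 = 44 × 62 mm.
Each halving step doubles the count; 6 steps from B3 to B9.
2^6 = 64.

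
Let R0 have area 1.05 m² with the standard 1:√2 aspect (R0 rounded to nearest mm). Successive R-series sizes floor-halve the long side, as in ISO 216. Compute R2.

Let R0's short side be w mm. w · w√2 = 1.05 m² = 1,050,000 mm², so w ≈ 861.7 mm and w√2 ≈ 1218.6 mm → R0 = 862 × 1219 mm.
R1: ⌊1219/2⌋ × 862 = 609 × 862 mm
R2: ⌊862/2⌋ × 609 = 431 × 609 mm

431 × 609 mm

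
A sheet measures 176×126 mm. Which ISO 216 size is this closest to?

Aspect ratio 176/126 ≈ 1.397 (ISO target is √2 ≈ 1.414).
In the B-series (B0 = 1000 × 1414 mm): B6 = 125 × 176 mm.
Off by 1 mm total — nearest standard size.

B6 (125 × 176 mm)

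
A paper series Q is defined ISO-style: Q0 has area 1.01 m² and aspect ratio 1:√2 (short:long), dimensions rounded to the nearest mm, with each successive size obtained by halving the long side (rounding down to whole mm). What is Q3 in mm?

298 × 422 mm

Let Q0's short side be w mm. w · w√2 = 1.01 m² = 1,010,000 mm², so w ≈ 845.1 mm and w√2 ≈ 1195.1 mm → Q0 = 845 × 1195 mm.
Q1: ⌊1195/2⌋ × 845 = 597 × 845 mm
Q2: ⌊845/2⌋ × 597 = 422 × 597 mm
Q3: ⌊597/2⌋ × 422 = 298 × 422 mm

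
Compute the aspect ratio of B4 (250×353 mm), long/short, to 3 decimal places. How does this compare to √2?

1.412

353 / 250 = 1.412
ISO 216 targets √2 ≈ 1.414; the -0.002 deviation is from mm rounding.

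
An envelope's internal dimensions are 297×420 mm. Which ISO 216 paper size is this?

Aspect ratio 420/297 ≈ 1.414 — close to the ISO √2 ≈ 1.414.
In the A-series (A0 area = 1 m²): A3 = 297 × 420 mm.

A3 (297 × 420 mm)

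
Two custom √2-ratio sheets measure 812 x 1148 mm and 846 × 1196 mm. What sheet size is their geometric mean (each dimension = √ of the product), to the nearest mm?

829 × 1172 mm

Short side: √(812 · 846) = √686952 ≈ 828.8 → 829 mm
Long side: √(1148 · 1196) = √1373008 ≈ 1171.8 → 1172 mm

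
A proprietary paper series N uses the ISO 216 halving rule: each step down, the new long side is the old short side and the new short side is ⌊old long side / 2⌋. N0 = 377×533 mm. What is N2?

188 × 266 mm

N1: ⌊533/2⌋ × 377 = 266 × 377 mm
N2: ⌊377/2⌋ × 266 = 188 × 266 mm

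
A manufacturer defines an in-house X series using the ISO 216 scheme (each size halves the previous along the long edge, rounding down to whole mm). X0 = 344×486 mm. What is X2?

172 × 243 mm

X1: ⌊486/2⌋ × 344 = 243 × 344 mm
X2: ⌊344/2⌋ × 243 = 172 × 243 mm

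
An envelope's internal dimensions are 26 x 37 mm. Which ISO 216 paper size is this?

Aspect ratio 37/26 ≈ 1.423 — close to the ISO √2 ≈ 1.414.
In the A-series (A0 area = 1 m²): A10 = 26 × 37 mm.

A10 (26 × 37 mm)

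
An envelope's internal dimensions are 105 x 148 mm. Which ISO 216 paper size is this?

Aspect ratio 148/105 ≈ 1.410 — close to the ISO √2 ≈ 1.414.
In the A-series (A0 area = 1 m²): A6 = 105 × 148 mm.

A6 (105 × 148 mm)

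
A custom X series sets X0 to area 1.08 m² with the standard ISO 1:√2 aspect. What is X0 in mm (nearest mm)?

874 × 1236 mm

Let the short side be w mm. Then w · w√2 = 1.08 m² = 1,080,000 mm².
w² = 1,080,000/√2, so w ≈ 873.9 mm; long side = w√2 ≈ 1235.9 mm.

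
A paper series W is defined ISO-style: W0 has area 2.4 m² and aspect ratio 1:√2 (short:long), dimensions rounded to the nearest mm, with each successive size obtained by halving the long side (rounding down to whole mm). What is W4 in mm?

Let W0's short side be w mm. w · w√2 = 2.4 m² = 2,400,000 mm², so w ≈ 1302.7 mm and w√2 ≈ 1842.3 mm → W0 = 1303 × 1842 mm.
W1: ⌊1842/2⌋ × 1303 = 921 × 1303 mm
W2: ⌊1303/2⌋ × 921 = 651 × 921 mm
W3: ⌊921/2⌋ × 651 = 460 × 651 mm
W4: ⌊651/2⌋ × 460 = 325 × 460 mm

325 × 460 mm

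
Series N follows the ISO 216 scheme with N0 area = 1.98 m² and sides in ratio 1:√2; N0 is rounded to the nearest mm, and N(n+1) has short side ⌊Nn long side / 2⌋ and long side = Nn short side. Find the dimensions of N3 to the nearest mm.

418 × 591 mm

Let N0's short side be w mm. w · w√2 = 1.98 m² = 1,980,000 mm², so w ≈ 1183.2 mm and w√2 ≈ 1673.4 mm → N0 = 1183 × 1673 mm.
N1: ⌊1673/2⌋ × 1183 = 836 × 1183 mm
N2: ⌊1183/2⌋ × 836 = 591 × 836 mm
N3: ⌊836/2⌋ × 591 = 418 × 591 mm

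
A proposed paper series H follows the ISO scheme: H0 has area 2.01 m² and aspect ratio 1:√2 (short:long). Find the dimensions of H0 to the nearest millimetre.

Let the short side be w mm. Then w · w√2 = 2.01 m² = 2,010,000 mm².
w² = 2,010,000/√2, so w ≈ 1192.2 mm; long side = w√2 ≈ 1686.0 mm.

1192 × 1686 mm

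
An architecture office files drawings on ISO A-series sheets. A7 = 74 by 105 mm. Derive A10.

26 × 37 mm

A8: ⌊105/2⌋ × 74 = 52 × 74 mm
A9: ⌊74/2⌋ × 52 = 37 × 52 mm
A10: ⌊52/2⌋ × 37 = 26 × 37 mm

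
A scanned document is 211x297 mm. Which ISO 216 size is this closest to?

Aspect ratio 297/211 ≈ 1.408 — close to the ISO √2 ≈ 1.414.
In the A-series (A0 area = 1 m²): A4 = 210 × 297 mm.
Off by 1 mm total — nearest standard size.

A4 (210 × 297 mm)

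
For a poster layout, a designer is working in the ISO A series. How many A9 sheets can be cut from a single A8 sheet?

2

Each ISO step halves the sheet: 1 × A8 → 2 × A9
From A8 to A9 is 1 halving step: 2^1 = 2.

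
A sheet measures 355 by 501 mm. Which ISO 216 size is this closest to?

B3 (353 × 500 mm)

Aspect ratio 501/355 ≈ 1.411 — close to the ISO √2 ≈ 1.414.
In the B-series (B0 = 1000 × 1414 mm): B3 = 353 × 500 mm.
Off by 3 mm total — nearest standard size.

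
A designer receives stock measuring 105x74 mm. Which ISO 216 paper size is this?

A7 (74 × 105 mm)

Aspect ratio 105/74 ≈ 1.419 — close to the ISO √2 ≈ 1.414.
In the A-series (A0 area = 1 m²): A7 = 74 × 105 mm.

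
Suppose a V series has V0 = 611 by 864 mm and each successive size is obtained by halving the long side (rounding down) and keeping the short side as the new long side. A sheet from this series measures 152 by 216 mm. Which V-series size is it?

V0: 611 × 864 mm
V1: 432 × 611 mm
V2: 305 × 432 mm
V3: 216 × 305 mm
V4: 152 × 216 mm
V5: 108 × 152 mm
→ matches V4.

V4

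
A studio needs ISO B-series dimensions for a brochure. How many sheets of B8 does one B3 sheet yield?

Each ISO step halves the sheet: 1 × B3 → 2 × B4 → 4 × B5 → 8 × B6 → …
From B3 to B8 is 5 halving steps: 2^5 = 32.

32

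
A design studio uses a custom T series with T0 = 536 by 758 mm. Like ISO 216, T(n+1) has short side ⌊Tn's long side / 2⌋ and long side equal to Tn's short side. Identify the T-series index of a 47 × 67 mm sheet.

T7

T0: 536 × 758 mm
T1: 379 × 536 mm
T2: 268 × 379 mm
T3: 189 × 268 mm
T4: 134 × 189 mm
T5: 94 × 134 mm
T6: 67 × 94 mm
T7: 47 × 67 mm
T8: 33 × 47 mm
→ matches T7.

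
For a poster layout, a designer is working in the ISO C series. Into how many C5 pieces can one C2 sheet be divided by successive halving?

C2 = 458 × 648 mm; C5 = 162 × 229 mm.
Each halving step doubles the count; 3 steps from C2 to C5.
2^3 = 8.

8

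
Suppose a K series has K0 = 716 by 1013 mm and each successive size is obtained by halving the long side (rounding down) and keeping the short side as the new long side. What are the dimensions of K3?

K1: ⌊1013/2⌋ × 716 = 506 × 716 mm
K2: ⌊716/2⌋ × 506 = 358 × 506 mm
K3: ⌊506/2⌋ × 358 = 253 × 358 mm

253 × 358 mm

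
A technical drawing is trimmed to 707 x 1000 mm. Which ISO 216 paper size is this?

B1 (707 × 1000 mm)

Aspect ratio 1000/707 ≈ 1.414 — close to the ISO √2 ≈ 1.414.
In the B-series (B0 = 1000 × 1414 mm): B1 = 707 × 1000 mm.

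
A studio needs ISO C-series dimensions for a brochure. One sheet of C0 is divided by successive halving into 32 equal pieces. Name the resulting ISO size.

C5

32 = 2^5, so 5 halving steps.
C0 → C1 → … → C5 after 5 steps.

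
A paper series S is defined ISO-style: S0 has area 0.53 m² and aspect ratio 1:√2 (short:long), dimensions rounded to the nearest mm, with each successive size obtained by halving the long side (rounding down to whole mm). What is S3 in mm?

Let S0's short side be w mm. w · w√2 = 0.53 m² = 530,000 mm², so w ≈ 612.2 mm and w√2 ≈ 865.8 mm → S0 = 612 × 866 mm.
S1: ⌊866/2⌋ × 612 = 433 × 612 mm
S2: ⌊612/2⌋ × 433 = 306 × 433 mm
S3: ⌊433/2⌋ × 306 = 216 × 306 mm

216 × 306 mm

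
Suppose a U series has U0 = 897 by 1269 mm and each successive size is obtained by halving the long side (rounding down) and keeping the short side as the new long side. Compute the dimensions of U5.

U1: ⌊1269/2⌋ × 897 = 634 × 897 mm
U2: ⌊897/2⌋ × 634 = 448 × 634 mm
U3: ⌊634/2⌋ × 448 = 317 × 448 mm
U4: ⌊448/2⌋ × 317 = 224 × 317 mm
U5: ⌊317/2⌋ × 224 = 158 × 224 mm

158 × 224 mm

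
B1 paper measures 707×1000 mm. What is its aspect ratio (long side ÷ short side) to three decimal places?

1000 / 707 = 1.414
Matches √2 ≈ 1.414 — the ISO 216 defining ratio.

1.414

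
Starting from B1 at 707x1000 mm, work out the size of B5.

176 × 250 mm

B2: ⌊1000/2⌋ × 707 = 500 × 707 mm
B3: ⌊707/2⌋ × 500 = 353 × 500 mm
B4: ⌊500/2⌋ × 353 = 250 × 353 mm
B5: ⌊353/2⌋ × 250 = 176 × 250 mm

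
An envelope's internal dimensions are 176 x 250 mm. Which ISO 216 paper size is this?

B5 (176 × 250 mm)

Aspect ratio 250/176 ≈ 1.420 — close to the ISO √2 ≈ 1.414.
In the B-series (B0 = 1000 × 1414 mm): B5 = 176 × 250 mm.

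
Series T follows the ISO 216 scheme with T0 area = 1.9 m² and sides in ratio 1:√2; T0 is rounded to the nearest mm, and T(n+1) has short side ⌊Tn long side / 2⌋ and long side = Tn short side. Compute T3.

409 × 579 mm

Let T0's short side be w mm. w · w√2 = 1.9 m² = 1,900,000 mm², so w ≈ 1159.1 mm and w√2 ≈ 1639.2 mm → T0 = 1159 × 1639 mm.
T1: ⌊1639/2⌋ × 1159 = 819 × 1159 mm
T2: ⌊1159/2⌋ × 819 = 579 × 819 mm
T3: ⌊819/2⌋ × 579 = 409 × 579 mm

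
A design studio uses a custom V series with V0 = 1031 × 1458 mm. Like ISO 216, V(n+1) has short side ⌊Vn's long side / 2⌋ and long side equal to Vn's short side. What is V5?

V1 = 729 × 1031 mm (from V0 by 1 halving).
V2: ⌊1031/2⌋ × 729 = 515 × 729 mm
V3: ⌊729/2⌋ × 515 = 364 × 515 mm
V4: ⌊515/2⌋ × 364 = 257 × 364 mm
V5: ⌊364/2⌋ × 257 = 182 × 257 mm

182 × 257 mm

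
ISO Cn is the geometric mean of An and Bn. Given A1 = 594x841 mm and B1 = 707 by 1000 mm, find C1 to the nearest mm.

648 × 917 mm

Short side: √(594 · 707) = √419958 ≈ 648.0 → 648 mm
Long side: √(841 · 1000) = √841000 ≈ 917.1 → 917 mm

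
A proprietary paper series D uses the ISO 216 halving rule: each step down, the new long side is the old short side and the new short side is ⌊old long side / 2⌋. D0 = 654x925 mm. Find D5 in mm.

115 × 163 mm

D1: ⌊925/2⌋ × 654 = 462 × 654 mm
D2: ⌊654/2⌋ × 462 = 327 × 462 mm
D3: ⌊462/2⌋ × 327 = 231 × 327 mm
D4: ⌊327/2⌋ × 231 = 163 × 231 mm
D5: ⌊231/2⌋ × 163 = 115 × 163 mm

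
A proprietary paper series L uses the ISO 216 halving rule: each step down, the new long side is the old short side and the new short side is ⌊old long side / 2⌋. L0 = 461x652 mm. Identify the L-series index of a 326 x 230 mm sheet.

L2

L0: 461 × 652 mm
L1: 326 × 461 mm
L2: 230 × 326 mm
L3: 163 × 230 mm
→ matches L2.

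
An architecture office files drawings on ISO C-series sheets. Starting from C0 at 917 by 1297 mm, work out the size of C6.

114 × 162 mm

C1: ⌊1297/2⌋ × 917 = 648 × 917 mm
C2: ⌊917/2⌋ × 648 = 458 × 648 mm
C3: ⌊648/2⌋ × 458 = 324 × 458 mm
C4: ⌊458/2⌋ × 324 = 229 × 324 mm
C5: ⌊324/2⌋ × 229 = 162 × 229 mm
C6: ⌊229/2⌋ × 162 = 114 × 162 mm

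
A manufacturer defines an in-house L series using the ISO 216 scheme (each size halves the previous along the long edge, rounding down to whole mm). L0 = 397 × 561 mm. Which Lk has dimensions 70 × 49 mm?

L6

L0: 397 × 561 mm
L1: 280 × 397 mm
L2: 198 × 280 mm
L3: 140 × 198 mm
L4: 99 × 140 mm
L5: 70 × 99 mm
L6: 49 × 70 mm
L7: 35 × 49 mm
→ matches L6.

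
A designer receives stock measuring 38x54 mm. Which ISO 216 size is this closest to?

A9 (37 × 52 mm)

Aspect ratio 54/38 ≈ 1.421 — close to the ISO √2 ≈ 1.414.
In the A-series (A0 area = 1 m²): A9 = 37 × 52 mm.
Off by 3 mm total — nearest standard size.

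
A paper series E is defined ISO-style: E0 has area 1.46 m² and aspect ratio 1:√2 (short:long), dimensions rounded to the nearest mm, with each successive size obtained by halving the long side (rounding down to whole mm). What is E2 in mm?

508 × 718 mm

Let E0's short side be w mm. w · w√2 = 1.46 m² = 1,460,000 mm², so w ≈ 1016.1 mm and w√2 ≈ 1436.9 mm → E0 = 1016 × 1437 mm.
E1: ⌊1437/2⌋ × 1016 = 718 × 1016 mm
E2: ⌊1016/2⌋ × 718 = 508 × 718 mm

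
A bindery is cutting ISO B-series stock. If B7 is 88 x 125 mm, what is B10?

B8: ⌊125/2⌋ × 88 = 62 × 88 mm
B9: ⌊88/2⌋ × 62 = 44 × 62 mm
B10: ⌊62/2⌋ × 44 = 31 × 44 mm

31 × 44 mm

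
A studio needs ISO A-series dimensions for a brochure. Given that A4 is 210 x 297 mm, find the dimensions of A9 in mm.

A5: ⌊297/2⌋ × 210 = 148 × 210 mm
A6: ⌊210/2⌋ × 148 = 105 × 148 mm
A7: ⌊148/2⌋ × 105 = 74 × 105 mm
A8: ⌊105/2⌋ × 74 = 52 × 74 mm
A9: ⌊74/2⌋ × 52 = 37 × 52 mm

37 × 52 mm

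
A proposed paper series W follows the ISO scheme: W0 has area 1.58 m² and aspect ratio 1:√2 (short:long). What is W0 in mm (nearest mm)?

1057 × 1495 mm

Let the short side be w mm. Then w · w√2 = 1.58 m² = 1,580,000 mm².
w² = 1,580,000/√2, so w ≈ 1057.0 mm; long side = w√2 ≈ 1494.8 mm.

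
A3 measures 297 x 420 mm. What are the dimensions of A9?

A4: ⌊420/2⌋ × 297 = 210 × 297 mm
A5: ⌊297/2⌋ × 210 = 148 × 210 mm
A6: ⌊210/2⌋ × 148 = 105 × 148 mm
A7: ⌊148/2⌋ × 105 = 74 × 105 mm
A8: ⌊105/2⌋ × 74 = 52 × 74 mm
A9: ⌊74/2⌋ × 52 = 37 × 52 mm

37 × 52 mm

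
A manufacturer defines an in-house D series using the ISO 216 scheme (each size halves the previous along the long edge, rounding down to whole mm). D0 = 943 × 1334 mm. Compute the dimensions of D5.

D1: ⌊1334/2⌋ × 943 = 667 × 943 mm
D2: ⌊943/2⌋ × 667 = 471 × 667 mm
D3: ⌊667/2⌋ × 471 = 333 × 471 mm
D4: ⌊471/2⌋ × 333 = 235 × 333 mm
D5: ⌊333/2⌋ × 235 = 166 × 235 mm

166 × 235 mm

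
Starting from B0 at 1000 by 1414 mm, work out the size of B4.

250 × 353 mm

B1: ⌊1414/2⌋ × 1000 = 707 × 1000 mm
B2: ⌊1000/2⌋ × 707 = 500 × 707 mm
B3: ⌊707/2⌋ × 500 = 353 × 500 mm
B4: ⌊500/2⌋ × 353 = 250 × 353 mm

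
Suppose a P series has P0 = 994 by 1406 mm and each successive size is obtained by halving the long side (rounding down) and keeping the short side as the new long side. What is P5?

P1: ⌊1406/2⌋ × 994 = 703 × 994 mm
P2: ⌊994/2⌋ × 703 = 497 × 703 mm
P3: ⌊703/2⌋ × 497 = 351 × 497 mm
P4: ⌊497/2⌋ × 351 = 248 × 351 mm
P5: ⌊351/2⌋ × 248 = 175 × 248 mm

175 × 248 mm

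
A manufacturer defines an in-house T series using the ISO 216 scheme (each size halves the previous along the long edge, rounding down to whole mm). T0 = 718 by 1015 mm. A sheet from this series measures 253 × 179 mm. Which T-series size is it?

T4

T0: 718 × 1015 mm
T1: 507 × 718 mm
T2: 359 × 507 mm
T3: 253 × 359 mm
T4: 179 × 253 mm
T5: 126 × 179 mm
→ matches T4.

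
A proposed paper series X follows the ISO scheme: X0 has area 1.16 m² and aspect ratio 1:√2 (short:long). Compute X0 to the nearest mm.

906 × 1281 mm

Let the short side be w mm. Then w · w√2 = 1.16 m² = 1,160,000 mm².
w² = 1,160,000/√2, so w ≈ 905.7 mm; long side = w√2 ≈ 1280.8 mm.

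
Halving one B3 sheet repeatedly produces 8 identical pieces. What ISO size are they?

8 = 2^3, so 3 halving steps.
B3 → B4 → … → B6 after 3 steps.

B6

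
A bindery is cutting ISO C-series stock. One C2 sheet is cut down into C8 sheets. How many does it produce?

Each ISO step halves the sheet: 1 × C2 → 2 × C3 → 4 × C4 → 8 × C5 → …
From C2 to C8 is 6 halving steps: 2^6 = 64.

64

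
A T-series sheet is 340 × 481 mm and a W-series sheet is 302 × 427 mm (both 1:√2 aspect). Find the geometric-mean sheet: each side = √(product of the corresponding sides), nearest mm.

320 × 453 mm

Short side: √(340 · 302) = √102680 ≈ 320.4 → 320 mm
Long side: √(481 · 427) = √205387 ≈ 453.2 → 453 mm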